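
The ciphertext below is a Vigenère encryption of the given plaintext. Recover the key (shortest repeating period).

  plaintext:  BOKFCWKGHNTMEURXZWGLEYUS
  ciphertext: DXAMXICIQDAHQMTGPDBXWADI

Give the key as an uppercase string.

  i= 0: D-B =  2 → C
  i= 1: X-O =  9 → J
  i= 2: A-K = 16 → Q
  i= 3: M-F =  7 → H
  i= 4: X-C = 21 → V
  i= 5: I-W = 12 → M
  i= 6: C-K = 18 → S
  i= 7: I-G =  2 → C
  i= 8: Q-H =  9 → J
  i= 9: D-N = 16 → Q
  i=10: A-T =  7 → H
  i=11: H-M = 21 → V
  i=12: Q-E = 12 → M
  i=13: M-U = 18 → S
  i=14: T-R =  2 → C
  i=15: G-X =  9 → J
  i=16: P-Z = 16 → Q
  i=17: D-W =  7 → H
  i=18: B-G = 21 → V
  i=19: X-L = 12 → M
  i=20: W-E = 18 → S
  i=21: A-Y =  2 → C
  i=22: D-U =  9 → J
  i=23: I-S = 16 → Q
  shifts repeat with period 7: CJQHVMS

CJQHVMS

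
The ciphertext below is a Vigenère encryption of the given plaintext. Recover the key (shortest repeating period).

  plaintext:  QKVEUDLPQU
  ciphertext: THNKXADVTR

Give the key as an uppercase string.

DXSG

  i= 0: T-Q =  3 → D
  i= 1: H-K = 23 → X
  i= 2: N-V = 18 → S
  i= 3: K-E =  6 → G
  i= 4: X-U =  3 → D
  i= 5: A-D = 23 → X
  i= 6: D-L = 18 → S
  i= 7: V-P =  6 → G
  i= 8: T-Q =  3 → D
  i= 9: R-U = 23 → X
  shifts repeat with period 4: DXSG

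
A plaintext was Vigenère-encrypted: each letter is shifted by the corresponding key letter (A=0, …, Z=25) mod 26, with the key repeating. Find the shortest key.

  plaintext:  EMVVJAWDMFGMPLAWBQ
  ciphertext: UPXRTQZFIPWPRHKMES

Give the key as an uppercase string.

QDCWK

  i= 0: U-E = 16 → Q
  i= 1: P-M =  3 → D
  i= 2: X-V =  2 → C
  i= 3: R-V = 22 → W
  i= 4: T-J = 10 → K
  i= 5: Q-A = 16 → Q
  i= 6: Z-W =  3 → D
  i= 7: F-D =  2 → C
  i= 8: I-M = 22 → W
  i= 9: P-F = 10 → K
  i=10: W-G = 16 → Q
  i=11: P-M =  3 → D
  i=12: R-P =  2 → C
  i=13: H-L = 22 → W
  i=14: K-A = 10 → K
  i=15: M-W = 16 → Q
  i=16: E-B =  3 → D
  i=17: S-Q =  2 → C
  shifts repeat with period 5: QDCWK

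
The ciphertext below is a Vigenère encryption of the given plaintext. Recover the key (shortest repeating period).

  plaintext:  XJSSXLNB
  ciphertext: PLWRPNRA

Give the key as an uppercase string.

SCEZ

  i= 0: P-X = 18 → S
  i= 1: L-J =  2 → C
  i= 2: W-S =  4 → E
  i= 3: R-S = 25 → Z
  i= 4: P-X = 18 → S
  i= 5: N-L =  2 → C
  i= 6: R-N =  4 → E
  i= 7: A-B = 25 → Z
  shifts repeat with period 4: SCEZ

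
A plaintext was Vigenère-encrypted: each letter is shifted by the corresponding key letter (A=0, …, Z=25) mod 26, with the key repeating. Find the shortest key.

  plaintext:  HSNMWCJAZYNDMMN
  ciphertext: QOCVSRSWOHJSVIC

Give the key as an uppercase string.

JWP

  i= 0: Q-H =  9 → J
  i= 1: O-S = 22 → W
  i= 2: C-N = 15 → P
  i= 3: V-M =  9 → J
  i= 4: S-W = 22 → W
  i= 5: R-C = 15 → P
  i= 6: S-J =  9 → J
  i= 7: W-A = 22 → W
  i= 8: O-Z = 15 → P
  i= 9: H-Y =  9 → J
  i=10: J-N = 22 → W
  i=11: S-D = 15 → P
  i=12: V-M =  9 → J
  i=13: I-M = 22 → W
  i=14: C-N = 15 → P
  shifts repeat with period 3: JWP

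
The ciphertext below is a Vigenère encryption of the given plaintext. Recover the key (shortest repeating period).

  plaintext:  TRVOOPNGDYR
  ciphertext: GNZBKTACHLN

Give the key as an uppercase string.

NWE

  i= 0: G-T = 13 → N
  i= 1: N-R = 22 → W
  i= 2: Z-V =  4 → E
  i= 3: B-O = 13 → N
  i= 4: K-O = 22 → W
  i= 5: T-P =  4 → E
  i= 6: A-N = 13 → N
  i= 7: C-G = 22 → W
  i= 8: H-D =  4 → E
  i= 9: L-Y = 13 → N
  i=10: N-R = 22 → W
  shifts repeat with period 3: NWE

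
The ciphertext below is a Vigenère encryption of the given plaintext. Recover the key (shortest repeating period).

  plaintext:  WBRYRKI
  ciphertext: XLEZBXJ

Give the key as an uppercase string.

  i= 0: X-W =  1 → B
  i= 1: L-B = 10 → K
  i= 2: E-R = 13 → N
  i= 3: Z-Y =  1 → B
  i= 4: B-R = 10 → K
  i= 5: X-K = 13 → N
  i= 6: J-I =  1 → B
  shifts repeat with period 3: BKN

BKN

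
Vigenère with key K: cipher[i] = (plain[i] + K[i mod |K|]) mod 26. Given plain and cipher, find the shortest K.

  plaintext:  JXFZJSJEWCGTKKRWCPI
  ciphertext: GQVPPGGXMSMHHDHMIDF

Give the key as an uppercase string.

  i= 0: G-J = 23 → X
  i= 1: Q-X = 19 → T
  i= 2: V-F = 16 → Q
  i= 3: P-Z = 16 → Q
  i= 4: P-J =  6 → G
  i= 5: G-S = 14 → O
  i= 6: G-J = 23 → X
  i= 7: X-E = 19 → T
  i= 8: M-W = 16 → Q
  i= 9: S-C = 16 → Q
  i=10: M-G =  6 → G
  i=11: H-T = 14 → O
  i=12: H-K = 23 → X
  i=13: D-K = 19 → T
  i=14: H-R = 16 → Q
  i=15: M-W = 16 → Q
  i=16: I-C =  6 → G
  i=17: D-P = 14 → O
  i=18: F-I = 23 → X
  shifts repeat with period 6: XTQQGO

XTQQGO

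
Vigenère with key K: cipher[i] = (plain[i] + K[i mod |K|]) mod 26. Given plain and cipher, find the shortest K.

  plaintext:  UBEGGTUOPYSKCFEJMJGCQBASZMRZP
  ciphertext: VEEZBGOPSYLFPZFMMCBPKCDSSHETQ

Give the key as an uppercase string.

BDATVNU

  i= 0: V-U =  1 → B
  i= 1: E-B =  3 → D
  i= 2: E-E =  0 → A
  i= 3: Z-G = 19 → T
  i= 4: B-G = 21 → V
  i= 5: G-T = 13 → N
  i= 6: O-U = 20 → U
  i= 7: P-O =  1 → B
  i= 8: S-P =  3 → D
  i= 9: Y-Y =  0 → A
  i=10: L-S = 19 → T
  i=11: F-K = 21 → V
  i=12: P-C = 13 → N
  i=13: Z-F = 20 → U
  i=14: F-E =  1 → B
  i=15: M-J =  3 → D
  i=16: M-M =  0 → A
  i=17: C-J = 19 → T
  i=18: B-G = 21 → V
  i=19: P-C = 13 → N
  i=20: K-Q = 20 → U
  i=21: C-B =  1 → B
  i=22: D-A =  3 → D
  i=23: S-S =  0 → A
  i=24: S-Z = 19 → T
  i=25: H-M = 21 → V
  i=26: E-R = 13 → N
  i=27: T-Z = 20 → U
  i=28: Q-P =  1 → B
  shifts repeat with period 7: BDATVNU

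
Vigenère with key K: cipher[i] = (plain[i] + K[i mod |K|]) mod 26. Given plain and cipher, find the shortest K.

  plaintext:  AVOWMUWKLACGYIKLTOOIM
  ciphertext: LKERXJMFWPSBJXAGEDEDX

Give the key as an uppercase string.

LPQV

  i= 0: L-A = 11 → L
  i= 1: K-V = 15 → P
  i= 2: E-O = 16 → Q
  i= 3: R-W = 21 → V
  i= 4: X-M = 11 → L
  i= 5: J-U = 15 → P
  i= 6: M-W = 16 → Q
  i= 7: F-K = 21 → V
  i= 8: W-L = 11 → L
  i= 9: P-A = 15 → P
  i=10: S-C = 16 → Q
  i=11: B-G = 21 → V
  i=12: J-Y = 11 → L
  i=13: X-I = 15 → P
  i=14: A-K = 16 → Q
  i=15: G-L = 21 → V
  i=16: E-T = 11 → L
  i=17: D-O = 15 → P
  i=18: E-O = 16 → Q
  i=19: D-I = 21 → V
  i=20: X-M = 11 → L
  shifts repeat with period 4: LPQV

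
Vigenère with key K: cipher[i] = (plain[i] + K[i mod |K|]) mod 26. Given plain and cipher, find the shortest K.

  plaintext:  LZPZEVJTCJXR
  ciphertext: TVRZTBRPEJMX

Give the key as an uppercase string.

  i= 0: T-L =  8 → I
  i= 1: V-Z = 22 → W
  i= 2: R-P =  2 → C
  i= 3: Z-Z =  0 → A
  i= 4: T-E = 15 → P
  i= 5: B-V =  6 → G
  i= 6: R-J =  8 → I
  i= 7: P-T = 22 → W
  i= 8: E-C =  2 → C
  i= 9: J-J =  0 → A
  i=10: M-X = 15 → P
  i=11: X-R =  6 → G
  shifts repeat with period 6: IWCAPG

IWCAPG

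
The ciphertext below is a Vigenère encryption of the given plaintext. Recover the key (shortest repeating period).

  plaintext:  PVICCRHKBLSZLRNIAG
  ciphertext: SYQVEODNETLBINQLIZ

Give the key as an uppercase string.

DDITCXW

  i= 0: S-P =  3 → D
  i= 1: Y-V =  3 → D
  i= 2: Q-I =  8 → I
  i= 3: V-C = 19 → T
  i= 4: E-C =  2 → C
  i= 5: O-R = 23 → X
  i= 6: D-H = 22 → W
  i= 7: N-K =  3 → D
  i= 8: E-B =  3 → D
  i= 9: T-L =  8 → I
  i=10: L-S = 19 → T
  i=11: B-Z =  2 → C
  i=12: I-L = 23 → X
  i=13: N-R = 22 → W
  i=14: Q-N =  3 → D
  i=15: L-I =  3 → D
  i=16: I-A =  8 → I
  i=17: Z-G = 19 → T
  shifts repeat with period 7: DDITCXW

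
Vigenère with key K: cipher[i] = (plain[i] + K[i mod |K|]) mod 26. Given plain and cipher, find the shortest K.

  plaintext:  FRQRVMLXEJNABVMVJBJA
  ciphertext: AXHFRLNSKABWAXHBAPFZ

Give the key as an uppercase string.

  i= 0: A-F = 21 → V
  i= 1: X-R =  6 → G
  i= 2: H-Q = 17 → R
  i= 3: F-R = 14 → O
  i= 4: R-V = 22 → W
  i= 5: L-M = 25 → Z
  i= 6: N-L =  2 → C
  i= 7: S-X = 21 → V
  i= 8: K-E =  6 → G
  i= 9: A-J = 17 → R
  i=10: B-N = 14 → O
  i=11: W-A = 22 → W
  i=12: A-B = 25 → Z
  i=13: X-V =  2 → C
  i=14: H-M = 21 → V
  i=15: B-V =  6 → G
  i=16: A-J = 17 → R
  i=17: P-B = 14 → O
  i=18: F-J = 22 → W
  i=19: Z-A = 25 → Z
  shifts repeat with period 7: VGROWZC

VGROWZC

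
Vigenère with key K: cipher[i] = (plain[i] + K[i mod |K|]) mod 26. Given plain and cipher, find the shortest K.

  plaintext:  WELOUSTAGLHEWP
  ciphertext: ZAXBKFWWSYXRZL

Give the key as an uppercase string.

  i= 0: Z-W =  3 → D
  i= 1: A-E = 22 → W
  i= 2: X-L = 12 → M
  i= 3: B-O = 13 → N
  i= 4: K-U = 16 → Q
  i= 5: F-S = 13 → N
  i= 6: W-T =  3 → D
  i= 7: W-A = 22 → W
  i= 8: S-G = 12 → M
  i= 9: Y-L = 13 → N
  i=10: X-H = 16 → Q
  i=11: R-E = 13 → N
  i=12: Z-W =  3 → D
  i=13: L-P = 22 → W
  shifts repeat with period 6: DWMNQN

DWMNQN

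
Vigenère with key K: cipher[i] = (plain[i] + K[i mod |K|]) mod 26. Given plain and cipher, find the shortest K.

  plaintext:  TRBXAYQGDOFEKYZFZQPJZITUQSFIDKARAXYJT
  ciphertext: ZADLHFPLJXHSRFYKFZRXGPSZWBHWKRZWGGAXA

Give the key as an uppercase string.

  i= 0: Z-T =  6 → G
  i= 1: A-R =  9 → J
  i= 2: D-B =  2 → C
  i= 3: L-X = 14 → O
  i= 4: H-A =  7 → H
  i= 5: F-Y =  7 → H
  i= 6: P-Q = 25 → Z
  i= 7: L-G =  5 → F
  i= 8: J-D =  6 → G
  i= 9: X-O =  9 → J
  i=10: H-F =  2 → C
  i=11: S-E = 14 → O
  i=12: R-K =  7 → H
  i=13: F-Y =  7 → H
  i=14: Y-Z = 25 → Z
  i=15: K-F =  5 → F
  i=16: F-Z =  6 → G
  i=17: Z-Q =  9 → J
  i=18: R-P =  2 → C
  i=19: X-J = 14 → O
  i=20: G-Z =  7 → H
  i=21: P-I =  7 → H
  i=22: S-T = 25 → Z
  i=23: Z-U =  5 → F
  i=24: W-Q =  6 → G
  i=25: B-S =  9 → J
  i=26: H-F =  2 → C
  i=27: W-I = 14 → O
  i=28: K-D =  7 → H
  i=29: R-K =  7 → H
  i=30: Z-A = 25 → Z
  i=31: W-R =  5 → F
  i=32: G-A =  6 → G
  i=33: G-X =  9 → J
  i=34: A-Y =  2 → C
  i=35: X-J = 14 → O
  i=36: A-T =  7 → H
  shifts repeat with period 8: GJCOHHZF

GJCOHHZF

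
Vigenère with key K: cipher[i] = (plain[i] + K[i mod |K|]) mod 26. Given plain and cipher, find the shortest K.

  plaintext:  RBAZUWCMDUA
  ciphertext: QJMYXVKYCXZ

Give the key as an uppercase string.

ZIMZD

  i= 0: Q-R = 25 → Z
  i= 1: J-B =  8 → I
  i= 2: M-A = 12 → M
  i= 3: Y-Z = 25 → Z
  i= 4: X-U =  3 → D
  i= 5: V-W = 25 → Z
  i= 6: K-C =  8 → I
  i= 7: Y-M = 12 → M
  i= 8: C-D = 25 → Z
  i= 9: X-U =  3 → D
  i=10: Z-A = 25 → Z
  shifts repeat with period 5: ZIMZD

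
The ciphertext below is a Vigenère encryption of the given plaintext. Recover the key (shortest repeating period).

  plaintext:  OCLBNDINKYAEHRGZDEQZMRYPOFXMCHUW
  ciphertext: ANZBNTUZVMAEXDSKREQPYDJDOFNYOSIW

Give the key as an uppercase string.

  i= 0: A-O = 12 → M
  i= 1: N-C = 11 → L
  i= 2: Z-L = 14 → O
  i= 3: B-B =  0 → A
  i= 4: N-N =  0 → A
  i= 5: T-D = 16 → Q
  i= 6: U-I = 12 → M
  i= 7: Z-N = 12 → M
  i= 8: V-K = 11 → L
  i= 9: M-Y = 14 → O
  i=10: A-A =  0 → A
  i=11: E-E =  0 → A
  i=12: X-H = 16 → Q
  i=13: D-R = 12 → M
  i=14: S-G = 12 → M
  i=15: K-Z = 11 → L
  i=16: R-D = 14 → O
  i=17: E-E =  0 → A
  i=18: Q-Q =  0 → A
  i=19: P-Z = 16 → Q
  i=20: Y-M = 12 → M
  i=21: D-R = 12 → M
  i=22: J-Y = 11 → L
  i=23: D-P = 14 → O
  i=24: O-O =  0 → A
  i=25: F-F =  0 → A
  i=26: N-X = 16 → Q
  i=27: Y-M = 12 → M
  i=28: O-C = 12 → M
  i=29: S-H = 11 → L
  i=30: I-U = 14 → O
  i=31: W-W =  0 → A
  shifts repeat with period 7: MLOAAQM

MLOAAQM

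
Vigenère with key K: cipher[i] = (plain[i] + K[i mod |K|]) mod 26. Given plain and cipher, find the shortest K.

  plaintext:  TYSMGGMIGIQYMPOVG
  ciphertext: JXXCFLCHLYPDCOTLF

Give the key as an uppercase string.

  i= 0: J-T = 16 → Q
  i= 1: X-Y = 25 → Z
  i= 2: X-S =  5 → F
  i= 3: C-M = 16 → Q
  i= 4: F-G = 25 → Z
  i= 5: L-G =  5 → F
  i= 6: C-M = 16 → Q
  i= 7: H-I = 25 → Z
  i= 8: L-G =  5 → F
  i= 9: Y-I = 16 → Q
  i=10: P-Q = 25 → Z
  i=11: D-Y =  5 → F
  i=12: C-M = 16 → Q
  i=13: O-P = 25 → Z
  i=14: T-O =  5 → F
  i=15: L-V = 16 → Q
  i=16: F-G = 25 → Z
  shifts repeat with period 3: QZF

QZF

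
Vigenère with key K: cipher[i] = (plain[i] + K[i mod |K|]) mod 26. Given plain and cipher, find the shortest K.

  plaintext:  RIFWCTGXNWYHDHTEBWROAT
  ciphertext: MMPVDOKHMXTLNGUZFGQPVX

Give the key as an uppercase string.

VEKZB

  i= 0: M-R = 21 → V
  i= 1: M-I =  4 → E
  i= 2: P-F = 10 → K
  i= 3: V-W = 25 → Z
  i= 4: D-C =  1 → B
  i= 5: O-T = 21 → V
  i= 6: K-G =  4 → E
  i= 7: H-X = 10 → K
  i= 8: M-N = 25 → Z
  i= 9: X-W =  1 → B
  i=10: T-Y = 21 → V
  i=11: L-H =  4 → E
  i=12: N-D = 10 → K
  i=13: G-H = 25 → Z
  i=14: U-T =  1 → B
  i=15: Z-E = 21 → V
  i=16: F-B =  4 → E
  i=17: G-W = 10 → K
  i=18: Q-R = 25 → Z
  i=19: P-O =  1 → B
  i=20: V-A = 21 → V
  i=21: X-T =  4 → E
  shifts repeat with period 5: VEKZB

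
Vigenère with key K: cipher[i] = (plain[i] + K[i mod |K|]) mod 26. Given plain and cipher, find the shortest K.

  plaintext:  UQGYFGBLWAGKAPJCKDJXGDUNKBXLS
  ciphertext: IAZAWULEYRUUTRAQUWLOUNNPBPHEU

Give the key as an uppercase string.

  i= 0: I-U = 14 → O
  i= 1: A-Q = 10 → K
  i= 2: Z-G = 19 → T
  i= 3: A-Y =  2 → C
  i= 4: W-F = 17 → R
  i= 5: U-G = 14 → O
  i= 6: L-B = 10 → K
  i= 7: E-L = 19 → T
  i= 8: Y-W =  2 → C
  i= 9: R-A = 17 → R
  i=10: U-G = 14 → O
  i=11: U-K = 10 → K
  i=12: T-A = 19 → T
  i=13: R-P =  2 → C
  i=14: A-J = 17 → R
  i=15: Q-C = 14 → O
  i=16: U-K = 10 → K
  i=17: W-D = 19 → T
  i=18: L-J =  2 → C
  i=19: O-X = 17 → R
  i=20: U-G = 14 → O
  i=21: N-D = 10 → K
  i=22: N-U = 19 → T
  i=23: P-N =  2 → C
  i=24: B-K = 17 → R
  i=25: P-B = 14 → O
  i=26: H-X = 10 → K
  i=27: E-L = 19 → T
  i=28: U-S =  2 → C
  shifts repeat with period 5: OKTCR

OKTCR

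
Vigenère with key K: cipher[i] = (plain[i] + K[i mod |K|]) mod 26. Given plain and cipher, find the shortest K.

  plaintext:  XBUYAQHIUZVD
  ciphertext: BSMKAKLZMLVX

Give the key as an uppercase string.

  i= 0: B-X =  4 → E
  i= 1: S-B = 17 → R
  i= 2: M-U = 18 → S
  i= 3: K-Y = 12 → M
  i= 4: A-A =  0 → A
  i= 5: K-Q = 20 → U
  i= 6: L-H =  4 → E
  i= 7: Z-I = 17 → R
  i= 8: M-U = 18 → S
  i= 9: L-Z = 12 → M
  i=10: V-V =  0 → A
  i=11: X-D = 20 → U
  shifts repeat with period 6: ERSMAU

ERSMAU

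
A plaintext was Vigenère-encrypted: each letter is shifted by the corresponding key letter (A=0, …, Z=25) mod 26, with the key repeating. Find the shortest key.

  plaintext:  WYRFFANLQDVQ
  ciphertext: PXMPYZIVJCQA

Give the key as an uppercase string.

TZVK

  i= 0: P-W = 19 → T
  i= 1: X-Y = 25 → Z
  i= 2: M-R = 21 → V
  i= 3: P-F = 10 → K
  i= 4: Y-F = 19 → T
  i= 5: Z-A = 25 → Z
  i= 6: I-N = 21 → V
  i= 7: V-L = 10 → K
  i= 8: J-Q = 19 → T
  i= 9: C-D = 25 → Z
  i=10: Q-V = 21 → V
  i=11: A-Q = 10 → K
  shifts repeat with period 4: TZVK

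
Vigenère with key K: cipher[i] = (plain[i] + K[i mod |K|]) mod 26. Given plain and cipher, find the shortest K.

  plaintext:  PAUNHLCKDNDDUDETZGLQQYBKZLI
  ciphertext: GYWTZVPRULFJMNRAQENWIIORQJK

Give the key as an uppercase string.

RYCGSKNH

  i= 0: G-P = 17 → R
  i= 1: Y-A = 24 → Y
  i= 2: W-U =  2 → C
  i= 3: T-N =  6 → G
  i= 4: Z-H = 18 → S
  i= 5: V-L = 10 → K
  i= 6: P-C = 13 → N
  i= 7: R-K =  7 → H
  i= 8: U-D = 17 → R
  i= 9: L-N = 24 → Y
  i=10: F-D =  2 → C
  i=11: J-D =  6 → G
  i=12: M-U = 18 → S
  i=13: N-D = 10 → K
  i=14: R-E = 13 → N
  i=15: A-T =  7 → H
  i=16: Q-Z = 17 → R
  i=17: E-G = 24 → Y
  i=18: N-L =  2 → C
  i=19: W-Q =  6 → G
  i=20: I-Q = 18 → S
  i=21: I-Y = 10 → K
  i=22: O-B = 13 → N
  i=23: R-K =  7 → H
  i=24: Q-Z = 17 → R
  i=25: J-L = 24 → Y
  i=26: K-I =  2 → C
  shifts repeat with period 8: RYCGSKNH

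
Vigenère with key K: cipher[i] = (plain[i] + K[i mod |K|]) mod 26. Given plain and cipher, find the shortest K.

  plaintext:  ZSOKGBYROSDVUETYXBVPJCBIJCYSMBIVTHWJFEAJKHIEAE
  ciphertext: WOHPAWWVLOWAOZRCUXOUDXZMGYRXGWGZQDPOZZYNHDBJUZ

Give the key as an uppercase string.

  i= 0: W-Z = 23 → X
  i= 1: O-S = 22 → W
  i= 2: H-O = 19 → T
  i= 3: P-K =  5 → F
  i= 4: A-G = 20 → U
  i= 5: W-B = 21 → V
  i= 6: W-Y = 24 → Y
  i= 7: V-R =  4 → E
  i= 8: L-O = 23 → X
  i= 9: O-S = 22 → W
  i=10: W-D = 19 → T
  i=11: A-V =  5 → F
  i=12: O-U = 20 → U
  i=13: Z-E = 21 → V
  i=14: R-T = 24 → Y
  i=15: C-Y =  4 → E
  i=16: U-X = 23 → X
  i=17: X-B = 22 → W
  i=18: O-V = 19 → T
  i=19: U-P =  5 → F
  i=20: D-J = 20 → U
  i=21: X-C = 21 → V
  i=22: Z-B = 24 → Y
  i=23: M-I =  4 → E
  i=24: G-J = 23 → X
  i=25: Y-C = 22 → W
  i=26: R-Y = 19 → T
  i=27: X-S =  5 → F
  i=28: G-M = 20 → U
  i=29: W-B = 21 → V
  i=30: G-I = 24 → Y
  i=31: Z-V =  4 → E
  i=32: Q-T = 23 → X
  i=33: D-H = 22 → W
  i=34: P-W = 19 → T
  i=35: O-J =  5 → F
  i=36: Z-F = 20 → U
  i=37: Z-E = 21 → V
  i=38: Y-A = 24 → Y
  i=39: N-J =  4 → E
  i=40: H-K = 23 → X
  i=41: D-H = 22 → W
  i=42: B-I = 19 → T
  i=43: J-E =  5 → F
  i=44: U-A = 20 → U
  i=45: Z-E = 21 → V
  shifts repeat with period 8: XWTFUVYE

XWTFUVYE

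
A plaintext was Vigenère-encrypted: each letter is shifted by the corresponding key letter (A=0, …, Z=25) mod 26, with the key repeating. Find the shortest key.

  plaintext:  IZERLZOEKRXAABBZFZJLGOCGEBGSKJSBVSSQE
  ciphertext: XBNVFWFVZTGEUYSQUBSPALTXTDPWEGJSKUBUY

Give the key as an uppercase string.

  i= 0: X-I = 15 → P
  i= 1: B-Z =  2 → C
  i= 2: N-E =  9 → J
  i= 3: V-R =  4 → E
  i= 4: F-L = 20 → U
  i= 5: W-Z = 23 → X
  i= 6: F-O = 17 → R
  i= 7: V-E = 17 → R
  i= 8: Z-K = 15 → P
  i= 9: T-R =  2 → C
  i=10: G-X =  9 → J
  i=11: E-A =  4 → E
  i=12: U-A = 20 → U
  i=13: Y-B = 23 → X
  i=14: S-B = 17 → R
  i=15: Q-Z = 17 → R
  i=16: U-F = 15 → P
  i=17: B-Z =  2 → C
  i=18: S-J =  9 → J
  i=19: P-L =  4 → E
  i=20: A-G = 20 → U
  i=21: L-O = 23 → X
  i=22: T-C = 17 → R
  i=23: X-G = 17 → R
  i=24: T-E = 15 → P
  i=25: D-B =  2 → C
  i=26: P-G =  9 → J
  i=27: W-S =  4 → E
  i=28: E-K = 20 → U
  i=29: G-J = 23 → X
  i=30: J-S = 17 → R
  i=31: S-B = 17 → R
  i=32: K-V = 15 → P
  i=33: U-S =  2 → C
  i=34: B-S =  9 → J
  i=35: U-Q =  4 → E
  i=36: Y-E = 20 → U
  shifts repeat with period 8: PCJEUXRR

PCJEUXRR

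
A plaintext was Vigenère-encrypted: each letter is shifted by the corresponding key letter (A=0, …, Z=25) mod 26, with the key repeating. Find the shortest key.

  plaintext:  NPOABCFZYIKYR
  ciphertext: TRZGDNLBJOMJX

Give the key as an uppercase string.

GCL

  i= 0: T-N =  6 → G
  i= 1: R-P =  2 → C
  i= 2: Z-O = 11 → L
  i= 3: G-A =  6 → G
  i= 4: D-B =  2 → C
  i= 5: N-C = 11 → L
  i= 6: L-F =  6 → G
  i= 7: B-Z =  2 → C
  i= 8: J-Y = 11 → L
  i= 9: O-I =  6 → G
  i=10: M-K =  2 → C
  i=11: J-Y = 11 → L
  i=12: X-R =  6 → G
  shifts repeat with period 3: GCL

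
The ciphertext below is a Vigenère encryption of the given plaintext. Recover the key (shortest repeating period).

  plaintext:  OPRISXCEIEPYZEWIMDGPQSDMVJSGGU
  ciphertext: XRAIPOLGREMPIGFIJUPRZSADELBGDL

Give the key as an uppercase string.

  i= 0: X-O =  9 → J
  i= 1: R-P =  2 → C
  i= 2: A-R =  9 → J
  i= 3: I-I =  0 → A
  i= 4: P-S = 23 → X
  i= 5: O-X = 17 → R
  i= 6: L-C =  9 → J
  i= 7: G-E =  2 → C
  i= 8: R-I =  9 → J
  i= 9: E-E =  0 → A
  i=10: M-P = 23 → X
  i=11: P-Y = 17 → R
  i=12: I-Z =  9 → J
  i=13: G-E =  2 → C
  i=14: F-W =  9 → J
  i=15: I-I =  0 → A
  i=16: J-M = 23 → X
  i=17: U-D = 17 → R
  i=18: P-G =  9 → J
  i=19: R-P =  2 → C
  i=20: Z-Q =  9 → J
  i=21: S-S =  0 → A
  i=22: A-D = 23 → X
  i=23: D-M = 17 → R
  i=24: E-V =  9 → J
  i=25: L-J =  2 → C
  i=26: B-S =  9 → J
  i=27: G-G =  0 → A
  i=28: D-G = 23 → X
  i=29: L-U = 17 → R
  shifts repeat with period 6: JCJAXR

JCJAXR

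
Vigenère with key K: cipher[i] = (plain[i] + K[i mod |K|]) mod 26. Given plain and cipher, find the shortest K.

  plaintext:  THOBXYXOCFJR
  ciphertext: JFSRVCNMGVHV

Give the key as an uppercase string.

QYE

  i= 0: J-T = 16 → Q
  i= 1: F-H = 24 → Y
  i= 2: S-O =  4 → E
  i= 3: R-B = 16 → Q
  i= 4: V-X = 24 → Y
  i= 5: C-Y =  4 → E
  i= 6: N-X = 16 → Q
  i= 7: M-O = 24 → Y
  i= 8: G-C =  4 → E
  i= 9: V-F = 16 → Q
  i=10: H-J = 24 → Y
  i=11: V-R =  4 → E
  shifts repeat with period 3: QYE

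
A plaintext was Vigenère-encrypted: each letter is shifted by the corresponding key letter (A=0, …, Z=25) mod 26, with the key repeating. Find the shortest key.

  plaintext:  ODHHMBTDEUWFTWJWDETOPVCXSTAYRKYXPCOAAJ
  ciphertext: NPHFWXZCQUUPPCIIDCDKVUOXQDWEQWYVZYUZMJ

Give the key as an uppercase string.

ZMAYKWG

  i= 0: N-O = 25 → Z
  i= 1: P-D = 12 → M
  i= 2: H-H =  0 → A
  i= 3: F-H = 24 → Y
  i= 4: W-M = 10 → K
  i= 5: X-B = 22 → W
  i= 6: Z-T =  6 → G
  i= 7: C-D = 25 → Z
  i= 8: Q-E = 12 → M
  i= 9: U-U =  0 → A
  i=10: U-W = 24 → Y
  i=11: P-F = 10 → K
  i=12: P-T = 22 → W
  i=13: C-W =  6 → G
  i=14: I-J = 25 → Z
  i=15: I-W = 12 → M
  i=16: D-D =  0 → A
  i=17: C-E = 24 → Y
  i=18: D-T = 10 → K
  i=19: K-O = 22 → W
  i=20: V-P =  6 → G
  i=21: U-V = 25 → Z
  i=22: O-C = 12 → M
  i=23: X-X =  0 → A
  i=24: Q-S = 24 → Y
  i=25: D-T = 10 → K
  i=26: W-A = 22 → W
  i=27: E-Y =  6 → G
  i=28: Q-R = 25 → Z
  i=29: W-K = 12 → M
  i=30: Y-Y =  0 → A
  i=31: V-X = 24 → Y
  i=32: Z-P = 10 → K
  i=33: Y-C = 22 → W
  i=34: U-O =  6 → G
  i=35: Z-A = 25 → Z
  i=36: M-A = 12 → M
  i=37: J-J =  0 → A
  shifts repeat with period 7: ZMAYKWG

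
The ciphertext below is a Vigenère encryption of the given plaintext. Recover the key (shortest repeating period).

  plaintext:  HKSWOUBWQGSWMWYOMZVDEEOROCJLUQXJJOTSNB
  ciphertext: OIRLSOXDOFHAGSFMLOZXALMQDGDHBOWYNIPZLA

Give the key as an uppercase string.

HYZPEUW

  i= 0: O-H =  7 → H
  i= 1: I-K = 24 → Y
  i= 2: R-S = 25 → Z
  i= 3: L-W = 15 → P
  i= 4: S-O =  4 → E
  i= 5: O-U = 20 → U
  i= 6: X-B = 22 → W
  i= 7: D-W =  7 → H
  i= 8: O-Q = 24 → Y
  i= 9: F-G = 25 → Z
  i=10: H-S = 15 → P
  i=11: A-W =  4 → E
  i=12: G-M = 20 → U
  i=13: S-W = 22 → W
  i=14: F-Y =  7 → H
  i=15: M-O = 24 → Y
  i=16: L-M = 25 → Z
  i=17: O-Z = 15 → P
  i=18: Z-V =  4 → E
  i=19: X-D = 20 → U
  i=20: A-E = 22 → W
  i=21: L-E =  7 → H
  i=22: M-O = 24 → Y
  i=23: Q-R = 25 → Z
  i=24: D-O = 15 → P
  i=25: G-C =  4 → E
  i=26: D-J = 20 → U
  i=27: H-L = 22 → W
  i=28: B-U =  7 → H
  i=29: O-Q = 24 → Y
  i=30: W-X = 25 → Z
  i=31: Y-J = 15 → P
  i=32: N-J =  4 → E
  i=33: I-O = 20 → U
  i=34: P-T = 22 → W
  i=35: Z-S =  7 → H
  i=36: L-N = 24 → Y
  i=37: A-B = 25 → Z
  shifts repeat with period 7: HYZPEUW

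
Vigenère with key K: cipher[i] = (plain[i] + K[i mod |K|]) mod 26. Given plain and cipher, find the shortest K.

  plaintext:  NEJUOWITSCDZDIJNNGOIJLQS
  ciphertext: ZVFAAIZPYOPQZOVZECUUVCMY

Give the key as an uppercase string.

MRWGM

  i= 0: Z-N = 12 → M
  i= 1: V-E = 17 → R
  i= 2: F-J = 22 → W
  i= 3: A-U =  6 → G
  i= 4: A-O = 12 → M
  i= 5: I-W = 12 → M
  i= 6: Z-I = 17 → R
  i= 7: P-T = 22 → W
  i= 8: Y-S =  6 → G
  i= 9: O-C = 12 → M
  i=10: P-D = 12 → M
  i=11: Q-Z = 17 → R
  i=12: Z-D = 22 → W
  i=13: O-I =  6 → G
  i=14: V-J = 12 → M
  i=15: Z-N = 12 → M
  i=16: E-N = 17 → R
  i=17: C-G = 22 → W
  i=18: U-O =  6 → G
  i=19: U-I = 12 → M
  i=20: V-J = 12 → M
  i=21: C-L = 17 → R
  i=22: M-Q = 22 → W
  i=23: Y-S =  6 → G
  shifts repeat with period 5: MRWGM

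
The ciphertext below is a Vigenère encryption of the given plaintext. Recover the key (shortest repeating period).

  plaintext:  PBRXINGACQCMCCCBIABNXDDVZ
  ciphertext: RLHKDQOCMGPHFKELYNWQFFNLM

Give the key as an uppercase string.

  i= 0: R-P =  2 → C
  i= 1: L-B = 10 → K
  i= 2: H-R = 16 → Q
  i= 3: K-X = 13 → N
  i= 4: D-I = 21 → V
  i= 5: Q-N =  3 → D
  i= 6: O-G =  8 → I
  i= 7: C-A =  2 → C
  i= 8: M-C = 10 → K
  i= 9: G-Q = 16 → Q
  i=10: P-C = 13 → N
  i=11: H-M = 21 → V
  i=12: F-C =  3 → D
  i=13: K-C =  8 → I
  i=14: E-C =  2 → C
  i=15: L-B = 10 → K
  i=16: Y-I = 16 → Q
  i=17: N-A = 13 → N
  i=18: W-B = 21 → V
  i=19: Q-N =  3 → D
  i=20: F-X =  8 → I
  i=21: F-D =  2 → C
  i=22: N-D = 10 → K
  i=23: L-V = 16 → Q
  i=24: M-Z = 13 → N
  shifts repeat with period 7: CKQNVDI

CKQNVDI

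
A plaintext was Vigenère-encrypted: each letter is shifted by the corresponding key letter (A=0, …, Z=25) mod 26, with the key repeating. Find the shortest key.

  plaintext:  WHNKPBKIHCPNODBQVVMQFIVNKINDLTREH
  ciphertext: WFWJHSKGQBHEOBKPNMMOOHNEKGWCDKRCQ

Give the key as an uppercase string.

  i= 0: W-W =  0 → A
  i= 1: F-H = 24 → Y
  i= 2: W-N =  9 → J
  i= 3: J-K = 25 → Z
  i= 4: H-P = 18 → S
  i= 5: S-B = 17 → R
  i= 6: K-K =  0 → A
  i= 7: G-I = 24 → Y
  i= 8: Q-H =  9 → J
  i= 9: B-C = 25 → Z
  i=10: H-P = 18 → S
  i=11: E-N = 17 → R
  i=12: O-O =  0 → A
  i=13: B-D = 24 → Y
  i=14: K-B =  9 → J
  i=15: P-Q = 25 → Z
  i=16: N-V = 18 → S
  i=17: M-V = 17 → R
  i=18: M-M =  0 → A
  i=19: O-Q = 24 → Y
  i=20: O-F =  9 → J
  i=21: H-I = 25 → Z
  i=22: N-V = 18 → S
  i=23: E-N = 17 → R
  i=24: K-K =  0 → A
  i=25: G-I = 24 → Y
  i=26: W-N =  9 → J
  i=27: C-D = 25 → Z
  i=28: D-L = 18 → S
  i=29: K-T = 17 → R
  i=30: R-R =  0 → A
  i=31: C-E = 24 → Y
  i=32: Q-H =  9 → J
  shifts repeat with period 6: AYJZSR

AYJZSR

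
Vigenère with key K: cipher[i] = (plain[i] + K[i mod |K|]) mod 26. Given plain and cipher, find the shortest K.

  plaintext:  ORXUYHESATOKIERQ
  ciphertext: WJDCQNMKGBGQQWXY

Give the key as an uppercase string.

  i= 0: W-O =  8 → I
  i= 1: J-R = 18 → S
  i= 2: D-X =  6 → G
  i= 3: C-U =  8 → I
  i= 4: Q-Y = 18 → S
  i= 5: N-H =  6 → G
  i= 6: M-E =  8 → I
  i= 7: K-S = 18 → S
  i= 8: G-A =  6 → G
  i= 9: B-T =  8 → I
  i=10: G-O = 18 → S
  i=11: Q-K =  6 → G
  i=12: Q-I =  8 → I
  i=13: W-E = 18 → S
  i=14: X-R =  6 → G
  i=15: Y-Q =  8 → I
  shifts repeat with period 3: ISG

ISG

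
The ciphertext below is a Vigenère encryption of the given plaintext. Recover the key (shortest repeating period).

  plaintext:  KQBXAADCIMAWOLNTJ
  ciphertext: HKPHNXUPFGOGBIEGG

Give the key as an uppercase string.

  i= 0: H-K = 23 → X
  i= 1: K-Q = 20 → U
  i= 2: P-B = 14 → O
  i= 3: H-X = 10 → K
  i= 4: N-A = 13 → N
  i= 5: X-A = 23 → X
  i= 6: U-D = 17 → R
  i= 7: P-C = 13 → N
  i= 8: F-I = 23 → X
  i= 9: G-M = 20 → U
  i=10: O-A = 14 → O
  i=11: G-W = 10 → K
  i=12: B-O = 13 → N
  i=13: I-L = 23 → X
  i=14: E-N = 17 → R
  i=15: G-T = 13 → N
  i=16: G-J = 23 → X
  shifts repeat with period 8: XUOKNXRN

XUOKNXRN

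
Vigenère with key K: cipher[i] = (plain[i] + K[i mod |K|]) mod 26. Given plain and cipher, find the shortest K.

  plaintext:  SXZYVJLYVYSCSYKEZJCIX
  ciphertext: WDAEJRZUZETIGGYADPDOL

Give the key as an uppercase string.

  i= 0: W-S =  4 → E
  i= 1: D-X =  6 → G
  i= 2: A-Z =  1 → B
  i= 3: E-Y =  6 → G
  i= 4: J-V = 14 → O
  i= 5: R-J =  8 → I
  i= 6: Z-L = 14 → O
  i= 7: U-Y = 22 → W
  i= 8: Z-V =  4 → E
  i= 9: E-Y =  6 → G
  i=10: T-S =  1 → B
  i=11: I-C =  6 → G
  i=12: G-S = 14 → O
  i=13: G-Y =  8 → I
  i=14: Y-K = 14 → O
  i=15: A-E = 22 → W
  i=16: D-Z =  4 → E
  i=17: P-J =  6 → G
  i=18: D-C =  1 → B
  i=19: O-I =  6 → G
  i=20: L-X = 14 → O
  shifts repeat with period 8: EGBGOIOW

EGBGOIOW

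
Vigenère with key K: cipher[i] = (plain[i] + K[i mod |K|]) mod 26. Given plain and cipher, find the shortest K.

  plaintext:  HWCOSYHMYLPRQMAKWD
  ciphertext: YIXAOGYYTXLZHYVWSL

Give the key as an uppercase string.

RMVMWI

  i= 0: Y-H = 17 → R
  i= 1: I-W = 12 → M
  i= 2: X-C = 21 → V
  i= 3: A-O = 12 → M
  i= 4: O-S = 22 → W
  i= 5: G-Y =  8 → I
  i= 6: Y-H = 17 → R
  i= 7: Y-M = 12 → M
  i= 8: T-Y = 21 → V
  i= 9: X-L = 12 → M
  i=10: L-P = 22 → W
  i=11: Z-R =  8 → I
  i=12: H-Q = 17 → R
  i=13: Y-M = 12 → M
  i=14: V-A = 21 → V
  i=15: W-K = 12 → M
  i=16: S-W = 22 → W
  i=17: L-D =  8 → I
  shifts repeat with period 6: RMVMWI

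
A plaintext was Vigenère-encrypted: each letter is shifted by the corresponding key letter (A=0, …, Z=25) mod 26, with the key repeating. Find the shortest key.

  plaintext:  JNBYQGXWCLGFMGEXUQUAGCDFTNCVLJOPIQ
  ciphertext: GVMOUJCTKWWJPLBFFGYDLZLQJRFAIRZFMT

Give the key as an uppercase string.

XILQEDF

  i= 0: G-J = 23 → X
  i= 1: V-N =  8 → I
  i= 2: M-B = 11 → L
  i= 3: O-Y = 16 → Q
  i= 4: U-Q =  4 → E
  i= 5: J-G =  3 → D
  i= 6: C-X =  5 → F
  i= 7: T-W = 23 → X
  i= 8: K-C =  8 → I
  i= 9: W-L = 11 → L
  i=10: W-G = 16 → Q
  i=11: J-F =  4 → E
  i=12: P-M =  3 → D
  i=13: L-G =  5 → F
  i=14: B-E = 23 → X
  i=15: F-X =  8 → I
  i=16: F-U = 11 → L
  i=17: G-Q = 16 → Q
  i=18: Y-U =  4 → E
  i=19: D-A =  3 → D
  i=20: L-G =  5 → F
  i=21: Z-C = 23 → X
  i=22: L-D =  8 → I
  i=23: Q-F = 11 → L
  i=24: J-T = 16 → Q
  i=25: R-N =  4 → E
  i=26: F-C =  3 → D
  i=27: A-V =  5 → F
  i=28: I-L = 23 → X
  i=29: R-J =  8 → I
  i=30: Z-O = 11 → L
  i=31: F-P = 16 → Q
  i=32: M-I =  4 → E
  i=33: T-Q =  3 → D
  shifts repeat with period 7: XILQEDF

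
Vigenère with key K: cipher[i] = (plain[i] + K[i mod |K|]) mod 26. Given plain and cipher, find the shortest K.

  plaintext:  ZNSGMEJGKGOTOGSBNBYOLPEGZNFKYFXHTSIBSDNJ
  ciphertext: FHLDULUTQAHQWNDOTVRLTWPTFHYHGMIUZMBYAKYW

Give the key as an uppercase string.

  i= 0: F-Z =  6 → G
  i= 1: H-N = 20 → U
  i= 2: L-S = 19 → T
  i= 3: D-G = 23 → X
  i= 4: U-M =  8 → I
  i= 5: L-E =  7 → H
  i= 6: U-J = 11 → L
  i= 7: T-G = 13 → N
  i= 8: Q-K =  6 → G
  i= 9: A-G = 20 → U
  i=10: H-O = 19 → T
  i=11: Q-T = 23 → X
  i=12: W-O =  8 → I
  i=13: N-G =  7 → H
  i=14: D-S = 11 → L
  i=15: O-B = 13 → N
  i=16: T-N =  6 → G
  i=17: V-B = 20 → U
  i=18: R-Y = 19 → T
  i=19: L-O = 23 → X
  i=20: T-L =  8 → I
  i=21: W-P =  7 → H
  i=22: P-E = 11 → L
  i=23: T-G = 13 → N
  i=24: F-Z =  6 → G
  i=25: H-N = 20 → U
  i=26: Y-F = 19 → T
  i=27: H-K = 23 → X
  i=28: G-Y =  8 → I
  i=29: M-F =  7 → H
  i=30: I-X = 11 → L
  i=31: U-H = 13 → N
  i=32: Z-T =  6 → G
  i=33: M-S = 20 → U
  i=34: B-I = 19 → T
  i=35: Y-B = 23 → X
  i=36: A-S =  8 → I
  i=37: K-D =  7 → H
  i=38: Y-N = 11 → L
  i=39: W-J = 13 → N
  shifts repeat with period 8: GUTXIHLN

GUTXIHLN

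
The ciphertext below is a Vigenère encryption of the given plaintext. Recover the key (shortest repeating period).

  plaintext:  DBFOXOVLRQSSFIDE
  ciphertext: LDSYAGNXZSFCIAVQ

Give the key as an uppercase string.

ICNKDSSM

  i= 0: L-D =  8 → I
  i= 1: D-B =  2 → C
  i= 2: S-F = 13 → N
  i= 3: Y-O = 10 → K
  i= 4: A-X =  3 → D
  i= 5: G-O = 18 → S
  i= 6: N-V = 18 → S
  i= 7: X-L = 12 → M
  i= 8: Z-R =  8 → I
  i= 9: S-Q =  2 → C
  i=10: F-S = 13 → N
  i=11: C-S = 10 → K
  i=12: I-F =  3 → D
  i=13: A-I = 18 → S
  i=14: V-D = 18 → S
  i=15: Q-E = 12 → M
  shifts repeat with period 8: ICNKDSSM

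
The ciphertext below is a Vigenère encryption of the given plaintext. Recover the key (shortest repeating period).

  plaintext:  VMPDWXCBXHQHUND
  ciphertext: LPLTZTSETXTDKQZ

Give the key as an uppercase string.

  i= 0: L-V = 16 → Q
  i= 1: P-M =  3 → D
  i= 2: L-P = 22 → W
  i= 3: T-D = 16 → Q
  i= 4: Z-W =  3 → D
  i= 5: T-X = 22 → W
  i= 6: S-C = 16 → Q
  i= 7: E-B =  3 → D
  i= 8: T-X = 22 → W
  i= 9: X-H = 16 → Q
  i=10: T-Q =  3 → D
  i=11: D-H = 22 → W
  i=12: K-U = 16 → Q
  i=13: Q-N =  3 → D
  i=14: Z-D = 22 → W
  shifts repeat with period 3: QDW

QDW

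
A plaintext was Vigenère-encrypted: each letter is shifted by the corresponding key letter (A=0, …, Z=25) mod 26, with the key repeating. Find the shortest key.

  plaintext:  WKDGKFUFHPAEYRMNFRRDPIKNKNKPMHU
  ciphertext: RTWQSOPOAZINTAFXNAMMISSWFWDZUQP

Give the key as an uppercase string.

  i= 0: R-W = 21 → V
  i= 1: T-K =  9 → J
  i= 2: W-D = 19 → T
  i= 3: Q-G = 10 → K
  i= 4: S-K =  8 → I
  i= 5: O-F =  9 → J
  i= 6: P-U = 21 → V
  i= 7: O-F =  9 → J
  i= 8: A-H = 19 → T
  i= 9: Z-P = 10 → K
  i=10: I-A =  8 → I
  i=11: N-E =  9 → J
  i=12: T-Y = 21 → V
  i=13: A-R =  9 → J
  i=14: F-M = 19 → T
  i=15: X-N = 10 → K
  i=16: N-F =  8 → I
  i=17: A-R =  9 → J
  i=18: M-R = 21 → V
  i=19: M-D =  9 → J
  i=20: I-P = 19 → T
  i=21: S-I = 10 → K
  i=22: S-K =  8 → I
  i=23: W-N =  9 → J
  i=24: F-K = 21 → V
  i=25: W-N =  9 → J
  i=26: D-K = 19 → T
  i=27: Z-P = 10 → K
  i=28: U-M =  8 → I
  i=29: Q-H =  9 → J
  i=30: P-U = 21 → V
  shifts repeat with period 6: VJTKIJ

VJTKIJ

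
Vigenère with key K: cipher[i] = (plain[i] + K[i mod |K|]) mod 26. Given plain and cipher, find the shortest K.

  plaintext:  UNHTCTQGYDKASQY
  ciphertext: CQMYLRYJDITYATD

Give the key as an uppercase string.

  i= 0: C-U =  8 → I
  i= 1: Q-N =  3 → D
  i= 2: M-H =  5 → F
  i= 3: Y-T =  5 → F
  i= 4: L-C =  9 → J
  i= 5: R-T = 24 → Y
  i= 6: Y-Q =  8 → I
  i= 7: J-G =  3 → D
  i= 8: D-Y =  5 → F
  i= 9: I-D =  5 → F
  i=10: T-K =  9 → J
  i=11: Y-A = 24 → Y
  i=12: A-S =  8 → I
  i=13: T-Q =  3 → D
  i=14: D-Y =  5 → F
  shifts repeat with period 6: IDFFJY

IDFFJY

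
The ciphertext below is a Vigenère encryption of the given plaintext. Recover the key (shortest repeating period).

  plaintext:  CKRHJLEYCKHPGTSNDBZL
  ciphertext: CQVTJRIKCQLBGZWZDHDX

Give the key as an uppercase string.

  i= 0: C-C =  0 → A
  i= 1: Q-K =  6 → G
  i= 2: V-R =  4 → E
  i= 3: T-H = 12 → M
  i= 4: J-J =  0 → A
  i= 5: R-L =  6 → G
  i= 6: I-E =  4 → E
  i= 7: K-Y = 12 → M
  i= 8: C-C =  0 → A
  i= 9: Q-K =  6 → G
  i=10: L-H =  4 → E
  i=11: B-P = 12 → M
  i=12: G-G =  0 → A
  i=13: Z-T =  6 → G
  i=14: W-S =  4 → E
  i=15: Z-N = 12 → M
  i=16: D-D =  0 → A
  i=17: H-B =  6 → G
  i=18: D-Z =  4 → E
  i=19: X-L = 12 → M
  shifts repeat with period 4: AGEM

AGEM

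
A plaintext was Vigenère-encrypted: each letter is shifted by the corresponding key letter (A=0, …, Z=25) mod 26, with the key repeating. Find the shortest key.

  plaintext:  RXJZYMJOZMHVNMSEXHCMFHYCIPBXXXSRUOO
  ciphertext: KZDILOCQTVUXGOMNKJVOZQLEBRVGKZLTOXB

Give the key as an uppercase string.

  i= 0: K-R = 19 → T
  i= 1: Z-X =  2 → C
  i= 2: D-J = 20 → U
  i= 3: I-Z =  9 → J
  i= 4: L-Y = 13 → N
  i= 5: O-M =  2 → C
  i= 6: C-J = 19 → T
  i= 7: Q-O =  2 → C
  i= 8: T-Z = 20 → U
  i= 9: V-M =  9 → J
  i=10: U-H = 13 → N
  i=11: X-V =  2 → C
  i=12: G-N = 19 → T
  i=13: O-M =  2 → C
  i=14: M-S = 20 → U
  i=15: N-E =  9 → J
  i=16: K-X = 13 → N
  i=17: J-H =  2 → C
  i=18: V-C = 19 → T
  i=19: O-M =  2 → C
  i=20: Z-F = 20 → U
  i=21: Q-H =  9 → J
  i=22: L-Y = 13 → N
  i=23: E-C =  2 → C
  i=24: B-I = 19 → T
  i=25: R-P =  2 → C
  i=26: V-B = 20 → U
  i=27: G-X =  9 → J
  i=28: K-X = 13 → N
  i=29: Z-X =  2 → C
  i=30: L-S = 19 → T
  i=31: T-R =  2 → C
  i=32: O-U = 20 → U
  i=33: X-O =  9 → J
  i=34: B-O = 13 → N
  shifts repeat with period 6: TCUJNC

TCUJNC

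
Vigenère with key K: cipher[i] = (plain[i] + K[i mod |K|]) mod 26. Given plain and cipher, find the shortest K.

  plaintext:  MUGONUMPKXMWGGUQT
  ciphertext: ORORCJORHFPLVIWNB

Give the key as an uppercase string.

  i= 0: O-M =  2 → C
  i= 1: R-U = 23 → X
  i= 2: O-G =  8 → I
  i= 3: R-O =  3 → D
  i= 4: C-N = 15 → P
  i= 5: J-U = 15 → P
  i= 6: O-M =  2 → C
  i= 7: R-P =  2 → C
  i= 8: H-K = 23 → X
  i= 9: F-X =  8 → I
  i=10: P-M =  3 → D
  i=11: L-W = 15 → P
  i=12: V-G = 15 → P
  i=13: I-G =  2 → C
  i=14: W-U =  2 → C
  i=15: N-Q = 23 → X
  i=16: B-T =  8 → I
  shifts repeat with period 7: CXIDPPC

CXIDPPC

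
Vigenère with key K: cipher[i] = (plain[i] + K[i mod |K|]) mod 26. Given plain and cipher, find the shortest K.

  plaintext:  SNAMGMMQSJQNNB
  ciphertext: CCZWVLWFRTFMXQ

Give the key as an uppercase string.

  i= 0: C-S = 10 → K
  i= 1: C-N = 15 → P
  i= 2: Z-A = 25 → Z
  i= 3: W-M = 10 → K
  i= 4: V-G = 15 → P
  i= 5: L-M = 25 → Z
  i= 6: W-M = 10 → K
  i= 7: F-Q = 15 → P
  i= 8: R-S = 25 → Z
  i= 9: T-J = 10 → K
  i=10: F-Q = 15 → P
  i=11: M-N = 25 → Z
  i=12: X-N = 10 → K
  i=13: Q-B = 15 → P
  shifts repeat with period 3: KPZ

KPZ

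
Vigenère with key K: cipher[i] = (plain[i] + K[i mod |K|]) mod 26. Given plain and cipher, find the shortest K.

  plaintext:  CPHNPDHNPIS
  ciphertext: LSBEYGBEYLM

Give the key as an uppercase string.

JDUR

  i= 0: L-C =  9 → J
  i= 1: S-P =  3 → D
  i= 2: B-H = 20 → U
  i= 3: E-N = 17 → R
  i= 4: Y-P =  9 → J
  i= 5: G-D =  3 → D
  i= 6: B-H = 20 → U
  i= 7: E-N = 17 → R
  i= 8: Y-P =  9 → J
  i= 9: L-I =  3 → D
  i=10: M-S = 20 → U
  shifts repeat with period 4: JDUR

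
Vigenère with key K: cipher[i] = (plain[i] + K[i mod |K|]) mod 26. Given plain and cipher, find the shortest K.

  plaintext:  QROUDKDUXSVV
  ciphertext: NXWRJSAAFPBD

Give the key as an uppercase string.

XGI

  i= 0: N-Q = 23 → X
  i= 1: X-R =  6 → G
  i= 2: W-O =  8 → I
  i= 3: R-U = 23 → X
  i= 4: J-D =  6 → G
  i= 5: S-K =  8 → I
  i= 6: A-D = 23 → X
  i= 7: A-U =  6 → G
  i= 8: F-X =  8 → I
  i= 9: P-S = 23 → X
  i=10: B-V =  6 → G
  i=11: D-V =  8 → I
  shifts repeat with period 3: XGI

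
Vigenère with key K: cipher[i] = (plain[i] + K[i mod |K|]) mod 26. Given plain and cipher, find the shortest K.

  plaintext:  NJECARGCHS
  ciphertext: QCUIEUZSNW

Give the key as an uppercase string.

  i= 0: Q-N =  3 → D
  i= 1: C-J = 19 → T
  i= 2: U-E = 16 → Q
  i= 3: I-C =  6 → G
  i= 4: E-A =  4 → E
  i= 5: U-R =  3 → D
  i= 6: Z-G = 19 → T
  i= 7: S-C = 16 → Q
  i= 8: N-H =  6 → G
  i= 9: W-S =  4 → E
  shifts repeat with period 5: DTQGE

DTQGE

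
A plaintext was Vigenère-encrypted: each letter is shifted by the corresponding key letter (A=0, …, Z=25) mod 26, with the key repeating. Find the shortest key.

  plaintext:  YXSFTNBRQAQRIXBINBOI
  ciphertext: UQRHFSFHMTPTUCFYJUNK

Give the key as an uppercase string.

WTZCMFEQ

  i= 0: U-Y = 22 → W
  i= 1: Q-X = 19 → T
  i= 2: R-S = 25 → Z
  i= 3: H-F =  2 → C
  i= 4: F-T = 12 → M
  i= 5: S-N =  5 → F
  i= 6: F-B =  4 → E
  i= 7: H-R = 16 → Q
  i= 8: M-Q = 22 → W
  i= 9: T-A = 19 → T
  i=10: P-Q = 25 → Z
  i=11: T-R =  2 → C
  i=12: U-I = 12 → M
  i=13: C-X =  5 → F
  i=14: F-B =  4 → E
  i=15: Y-I = 16 → Q
  i=16: J-N = 22 → W
  i=17: U-B = 19 → T
  i=18: N-O = 25 → Z
  i=19: K-I =  2 → C
  shifts repeat with period 8: WTZCMFEQ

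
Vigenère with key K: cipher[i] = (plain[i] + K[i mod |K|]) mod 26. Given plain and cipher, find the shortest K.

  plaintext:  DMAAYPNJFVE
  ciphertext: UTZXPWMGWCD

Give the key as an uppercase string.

RHZX

  i= 0: U-D = 17 → R
  i= 1: T-M =  7 → H
  i= 2: Z-A = 25 → Z
  i= 3: X-A = 23 → X
  i= 4: P-Y = 17 → R
  i= 5: W-P =  7 → H
  i= 6: M-N = 25 → Z
  i= 7: G-J = 23 → X
  i= 8: W-F = 17 → R
  i= 9: C-V =  7 → H
  i=10: D-E = 25 → Z
  shifts repeat with period 4: RHZX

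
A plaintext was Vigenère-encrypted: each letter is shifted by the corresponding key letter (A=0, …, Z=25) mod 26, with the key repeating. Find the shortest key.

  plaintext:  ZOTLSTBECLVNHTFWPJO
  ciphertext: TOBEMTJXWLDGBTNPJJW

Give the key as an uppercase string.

UAIT

  i= 0: T-Z = 20 → U
  i= 1: O-O =  0 → A
  i= 2: B-T =  8 → I
  i= 3: E-L = 19 → T
  i= 4: M-S = 20 → U
  i= 5: T-T =  0 → A
  i= 6: J-B =  8 → I
  i= 7: X-E = 19 → T
  i= 8: W-C = 20 → U
  i= 9: L-L =  0 → A
  i=10: D-V =  8 → I
  i=11: G-N = 19 → T
  i=12: B-H = 20 → U
  i=13: T-T =  0 → A
  i=14: N-F =  8 → I
  i=15: P-W = 19 → T
  i=16: J-P = 20 → U
  i=17: J-J =  0 → A
  i=18: W-O =  8 → I
  shifts repeat with period 4: UAIT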